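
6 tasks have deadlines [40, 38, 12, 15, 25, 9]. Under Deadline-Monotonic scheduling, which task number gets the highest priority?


Sort tasks by relative deadline (ascending):
  Task 6: deadline = 9
  Task 3: deadline = 12
  Task 4: deadline = 15
  Task 5: deadline = 25
  Task 2: deadline = 38
  Task 1: deadline = 40
Priority order (highest first): [6, 3, 4, 5, 2, 1]
Highest priority task = 6

6


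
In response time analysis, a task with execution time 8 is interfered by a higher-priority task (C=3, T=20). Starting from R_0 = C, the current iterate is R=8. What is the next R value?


R_next = C + ceil(R_prev / T_hp) * C_hp
ceil(8 / 20) = ceil(0.4) = 1
Interference = 1 * 3 = 3
R_next = 8 + 3 = 11

11


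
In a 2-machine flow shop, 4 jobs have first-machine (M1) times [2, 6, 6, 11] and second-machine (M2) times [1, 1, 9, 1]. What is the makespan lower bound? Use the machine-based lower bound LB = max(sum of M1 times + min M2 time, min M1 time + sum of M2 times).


LB1 = sum(M1 times) + min(M2 times) = 25 + 1 = 26
LB2 = min(M1 times) + sum(M2 times) = 2 + 12 = 14
Lower bound = max(LB1, LB2) = max(26, 14) = 26

26


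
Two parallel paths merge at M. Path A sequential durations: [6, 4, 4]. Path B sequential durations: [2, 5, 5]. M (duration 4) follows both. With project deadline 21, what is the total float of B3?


Forward pass: ES(B3) = sum of predecessors on chain B = 7
EF = ES + duration = 7 + 5 = 12
Backward pass: LF(M) = deadline = 21; LS(M) = 21 - 4 = 17
LF(B3) = LS(M) - sum(successors on chain B) = 17 - 0 = 17
LS = LF - duration = 17 - 5 = 12
Total float = LS - ES = 12 - 7 = 5

5


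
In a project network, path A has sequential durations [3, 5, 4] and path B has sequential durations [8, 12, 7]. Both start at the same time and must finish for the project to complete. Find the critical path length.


Path A total = 3 + 5 + 4 = 12
Path B total = 8 + 12 + 7 = 27
Critical path = longest path = max(12, 27) = 27

27


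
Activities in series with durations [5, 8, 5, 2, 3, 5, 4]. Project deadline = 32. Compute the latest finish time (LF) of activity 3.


LF(activity 3) = deadline - sum of successor durations
Successors: activities 4 through 7 with durations [2, 3, 5, 4]
Sum of successor durations = 14
LF = 32 - 14 = 18

18


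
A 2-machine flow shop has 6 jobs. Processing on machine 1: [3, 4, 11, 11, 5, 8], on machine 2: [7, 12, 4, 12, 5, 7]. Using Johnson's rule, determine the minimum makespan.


Apply Johnson's rule:
  Group 1 (a <= b): [(1, 3, 7), (2, 4, 12), (5, 5, 5), (4, 11, 12)]
  Group 2 (a > b): [(6, 8, 7), (3, 11, 4)]
Optimal job order: [1, 2, 5, 4, 6, 3]
Schedule:
  Job 1: M1 done at 3, M2 done at 10
  Job 2: M1 done at 7, M2 done at 22
  Job 5: M1 done at 12, M2 done at 27
  Job 4: M1 done at 23, M2 done at 39
  Job 6: M1 done at 31, M2 done at 46
  Job 3: M1 done at 42, M2 done at 50
Makespan = 50

50


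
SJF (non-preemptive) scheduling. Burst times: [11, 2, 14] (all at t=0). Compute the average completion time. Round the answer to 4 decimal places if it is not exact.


SJF order (ascending): [2, 11, 14]
Completion times:
  Job 1: burst=2, C=2
  Job 2: burst=11, C=13
  Job 3: burst=14, C=27
Average completion = 42/3 = 14.0

14.0


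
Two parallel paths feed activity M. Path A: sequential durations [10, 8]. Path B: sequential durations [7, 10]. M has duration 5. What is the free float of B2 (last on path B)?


ES(B2) = sum of predecessors on chain B = 7
EF(B2) = ES + duration = 7 + 10 = 17
Successor of B2 is M. ES(M) = max(sum(A), sum(B)) = max(18, 17) = 18
Free float = ES(successor) - EF(current) = 18 - 17 = 1

1


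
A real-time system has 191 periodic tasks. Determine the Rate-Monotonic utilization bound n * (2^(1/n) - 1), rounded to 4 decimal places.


Compute 2^(1/191) = 1.0036356358
Subtract 1: 1.0036356358 - 1 = 0.0036356358
Multiply by n: 191 * 0.0036356358 = 0.6944064378
Round to 4 dp: 0.6944

0.6944


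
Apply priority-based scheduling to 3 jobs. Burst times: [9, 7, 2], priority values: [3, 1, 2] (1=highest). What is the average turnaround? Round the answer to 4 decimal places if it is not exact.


Sort by priority (ascending = highest first):
Order: [(1, 7), (2, 2), (3, 9)]
Completion times:
  Priority 1, burst=7, C=7
  Priority 2, burst=2, C=9
  Priority 3, burst=9, C=18
Average turnaround = 34/3 = 11.3333

11.3333


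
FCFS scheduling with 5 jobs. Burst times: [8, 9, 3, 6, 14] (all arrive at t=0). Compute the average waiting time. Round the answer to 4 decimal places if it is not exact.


FCFS order (as given): [8, 9, 3, 6, 14]
Waiting times:
  Job 1: wait = 0
  Job 2: wait = 8
  Job 3: wait = 17
  Job 4: wait = 20
  Job 5: wait = 26
Sum of waiting times = 71
Average waiting time = 71/5 = 14.2

14.2


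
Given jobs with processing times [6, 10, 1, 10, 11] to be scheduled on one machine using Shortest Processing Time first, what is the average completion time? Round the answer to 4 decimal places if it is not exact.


Sort jobs by processing time (SPT order): [1, 6, 10, 10, 11]
Compute completion times sequentially:
  Job 1: processing = 1, completes at 1
  Job 2: processing = 6, completes at 7
  Job 3: processing = 10, completes at 17
  Job 4: processing = 10, completes at 27
  Job 5: processing = 11, completes at 38
Sum of completion times = 90
Average completion time = 90/5 = 18.0

18.0


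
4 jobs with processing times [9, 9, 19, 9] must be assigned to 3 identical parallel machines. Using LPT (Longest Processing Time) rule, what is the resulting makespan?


Sort jobs in decreasing order (LPT): [19, 9, 9, 9]
Assign each job to the least loaded machine:
  Machine 1: jobs [19], load = 19
  Machine 2: jobs [9, 9], load = 18
  Machine 3: jobs [9], load = 9
Makespan = max load = 19

19


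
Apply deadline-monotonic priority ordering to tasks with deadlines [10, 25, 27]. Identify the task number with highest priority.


Sort tasks by relative deadline (ascending):
  Task 1: deadline = 10
  Task 2: deadline = 25
  Task 3: deadline = 27
Priority order (highest first): [1, 2, 3]
Highest priority task = 1

1


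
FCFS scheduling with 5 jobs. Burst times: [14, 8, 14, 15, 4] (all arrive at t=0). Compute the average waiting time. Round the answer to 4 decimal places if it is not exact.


FCFS order (as given): [14, 8, 14, 15, 4]
Waiting times:
  Job 1: wait = 0
  Job 2: wait = 14
  Job 3: wait = 22
  Job 4: wait = 36
  Job 5: wait = 51
Sum of waiting times = 123
Average waiting time = 123/5 = 24.6

24.6


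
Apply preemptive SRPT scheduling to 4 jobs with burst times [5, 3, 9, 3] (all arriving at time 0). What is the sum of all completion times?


Since all jobs arrive at t=0, SRPT equals SPT ordering.
SPT order: [3, 3, 5, 9]
Completion times:
  Job 1: p=3, C=3
  Job 2: p=3, C=6
  Job 3: p=5, C=11
  Job 4: p=9, C=20
Total completion time = 3 + 6 + 11 + 20 = 40

40


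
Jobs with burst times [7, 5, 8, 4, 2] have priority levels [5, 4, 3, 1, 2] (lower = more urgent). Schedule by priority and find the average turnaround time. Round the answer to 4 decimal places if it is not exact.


Sort by priority (ascending = highest first):
Order: [(1, 4), (2, 2), (3, 8), (4, 5), (5, 7)]
Completion times:
  Priority 1, burst=4, C=4
  Priority 2, burst=2, C=6
  Priority 3, burst=8, C=14
  Priority 4, burst=5, C=19
  Priority 5, burst=7, C=26
Average turnaround = 69/5 = 13.8

13.8


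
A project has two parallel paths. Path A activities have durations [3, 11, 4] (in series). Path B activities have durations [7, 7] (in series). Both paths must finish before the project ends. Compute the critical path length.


Path A total = 3 + 11 + 4 = 18
Path B total = 7 + 7 = 14
Critical path = longest path = max(18, 14) = 18

18


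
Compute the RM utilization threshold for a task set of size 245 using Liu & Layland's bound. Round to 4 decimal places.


Compute 2^(1/245) = 1.0028331781
Subtract 1: 1.0028331781 - 1 = 0.0028331781
Multiply by n: 245 * 0.0028331781 = 0.6941286345
Round to 4 dp: 0.6941

0.6941


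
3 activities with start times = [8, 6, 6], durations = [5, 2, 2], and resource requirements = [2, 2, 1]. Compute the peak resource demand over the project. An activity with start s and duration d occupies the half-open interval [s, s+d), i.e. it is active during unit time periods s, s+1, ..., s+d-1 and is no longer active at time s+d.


Each activity i is active on [start_i, start_i + duration_i).
Compute total resource usage per time slot:
  t=0: active resources = [], total = 0
  t=1: active resources = [], total = 0
  t=2: active resources = [], total = 0
  t=3: active resources = [], total = 0
  t=4: active resources = [], total = 0
  t=5: active resources = [], total = 0
  t=6: active resources = [2, 1], total = 3
  t=7: active resources = [2, 1], total = 3
  t=8: active resources = [2], total = 2
  t=9: active resources = [2], total = 2
  t=10: active resources = [2], total = 2
  t=11: active resources = [2], total = 2
  t=12: active resources = [2], total = 2
Peak resource demand = 3

3


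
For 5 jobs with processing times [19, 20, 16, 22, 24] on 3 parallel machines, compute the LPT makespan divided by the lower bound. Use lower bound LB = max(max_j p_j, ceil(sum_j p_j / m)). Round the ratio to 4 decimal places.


LPT order: [24, 22, 20, 19, 16]
Machine loads after assignment: [24, 38, 39]
LPT makespan = 39
Lower bound = max(max_job, ceil(total/3)) = max(24, 34) = 34
Ratio = 39 / 34 = 1.1471

1.1471


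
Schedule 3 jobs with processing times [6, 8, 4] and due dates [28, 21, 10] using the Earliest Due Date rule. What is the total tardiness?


Sort by due date (EDD order): [(4, 10), (8, 21), (6, 28)]
Compute completion times and tardiness:
  Job 1: p=4, d=10, C=4, tardiness=max(0,4-10)=0
  Job 2: p=8, d=21, C=12, tardiness=max(0,12-21)=0
  Job 3: p=6, d=28, C=18, tardiness=max(0,18-28)=0
Total tardiness = 0

0


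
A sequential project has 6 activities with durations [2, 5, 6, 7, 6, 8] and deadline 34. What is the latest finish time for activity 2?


LF(activity 2) = deadline - sum of successor durations
Successors: activities 3 through 6 with durations [6, 7, 6, 8]
Sum of successor durations = 27
LF = 34 - 27 = 7

7


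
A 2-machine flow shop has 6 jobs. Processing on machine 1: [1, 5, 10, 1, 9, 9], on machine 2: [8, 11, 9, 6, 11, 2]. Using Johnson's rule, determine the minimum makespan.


Apply Johnson's rule:
  Group 1 (a <= b): [(1, 1, 8), (4, 1, 6), (2, 5, 11), (5, 9, 11)]
  Group 2 (a > b): [(3, 10, 9), (6, 9, 2)]
Optimal job order: [1, 4, 2, 5, 3, 6]
Schedule:
  Job 1: M1 done at 1, M2 done at 9
  Job 4: M1 done at 2, M2 done at 15
  Job 2: M1 done at 7, M2 done at 26
  Job 5: M1 done at 16, M2 done at 37
  Job 3: M1 done at 26, M2 done at 46
  Job 6: M1 done at 35, M2 done at 48
Makespan = 48

48


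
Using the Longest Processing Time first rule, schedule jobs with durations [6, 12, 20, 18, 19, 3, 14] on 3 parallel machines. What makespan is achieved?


Sort jobs in decreasing order (LPT): [20, 19, 18, 14, 12, 6, 3]
Assign each job to the least loaded machine:
  Machine 1: jobs [20, 6, 3], load = 29
  Machine 2: jobs [19, 12], load = 31
  Machine 3: jobs [18, 14], load = 32
Makespan = max load = 32

32


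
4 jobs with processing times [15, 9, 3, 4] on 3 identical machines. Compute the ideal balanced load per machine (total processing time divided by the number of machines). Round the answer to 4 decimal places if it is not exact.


Total processing time = 15 + 9 + 3 + 4 = 31
Number of machines = 3
Ideal balanced load = 31 / 3 = 10.3333

10.3333


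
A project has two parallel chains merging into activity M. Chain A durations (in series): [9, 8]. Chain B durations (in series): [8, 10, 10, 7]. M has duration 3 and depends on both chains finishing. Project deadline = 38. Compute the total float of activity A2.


Forward pass: ES(A2) = sum of predecessors on chain A = 9
EF = ES + duration = 9 + 8 = 17
Backward pass: LF(M) = deadline = 38; LS(M) = 38 - 3 = 35
LF(A2) = LS(M) - sum(successors on chain A) = 35 - 0 = 35
LS = LF - duration = 35 - 8 = 27
Total float = LS - ES = 27 - 9 = 18

18


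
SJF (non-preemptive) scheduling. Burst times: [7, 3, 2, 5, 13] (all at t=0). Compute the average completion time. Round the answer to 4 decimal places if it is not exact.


SJF order (ascending): [2, 3, 5, 7, 13]
Completion times:
  Job 1: burst=2, C=2
  Job 2: burst=3, C=5
  Job 3: burst=5, C=10
  Job 4: burst=7, C=17
  Job 5: burst=13, C=30
Average completion = 64/5 = 12.8

12.8


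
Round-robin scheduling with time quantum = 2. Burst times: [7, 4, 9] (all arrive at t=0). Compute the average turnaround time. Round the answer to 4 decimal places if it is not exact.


Time quantum = 2
Execution trace:
  J1 runs 2 units, time = 2
  J2 runs 2 units, time = 4
  J3 runs 2 units, time = 6
  J1 runs 2 units, time = 8
  J2 runs 2 units, time = 10
  J3 runs 2 units, time = 12
  J1 runs 2 units, time = 14
  J3 runs 2 units, time = 16
  J1 runs 1 units, time = 17
  J3 runs 2 units, time = 19
  J3 runs 1 units, time = 20
Finish times: [17, 10, 20]
Average turnaround = 47/3 = 15.6667

15.6667


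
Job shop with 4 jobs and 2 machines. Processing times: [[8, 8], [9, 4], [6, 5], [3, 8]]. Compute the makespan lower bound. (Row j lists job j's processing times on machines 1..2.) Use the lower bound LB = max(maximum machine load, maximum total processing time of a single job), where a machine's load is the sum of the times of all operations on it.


Machine loads:
  Machine 1: 8 + 9 + 6 + 3 = 26
  Machine 2: 8 + 4 + 5 + 8 = 25
Max machine load = 26
Job totals:
  Job 1: 16
  Job 2: 13
  Job 3: 11
  Job 4: 11
Max job total = 16
Lower bound = max(26, 16) = 26

26


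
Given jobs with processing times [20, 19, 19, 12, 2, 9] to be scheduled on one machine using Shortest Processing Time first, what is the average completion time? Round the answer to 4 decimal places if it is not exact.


Sort jobs by processing time (SPT order): [2, 9, 12, 19, 19, 20]
Compute completion times sequentially:
  Job 1: processing = 2, completes at 2
  Job 2: processing = 9, completes at 11
  Job 3: processing = 12, completes at 23
  Job 4: processing = 19, completes at 42
  Job 5: processing = 19, completes at 61
  Job 6: processing = 20, completes at 81
Sum of completion times = 220
Average completion time = 220/6 = 36.6667

36.6667


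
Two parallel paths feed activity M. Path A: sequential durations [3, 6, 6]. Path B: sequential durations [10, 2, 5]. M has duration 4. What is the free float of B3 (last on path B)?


ES(B3) = sum of predecessors on chain B = 12
EF(B3) = ES + duration = 12 + 5 = 17
Successor of B3 is M. ES(M) = max(sum(A), sum(B)) = max(15, 17) = 17
Free float = ES(successor) - EF(current) = 17 - 17 = 0

0


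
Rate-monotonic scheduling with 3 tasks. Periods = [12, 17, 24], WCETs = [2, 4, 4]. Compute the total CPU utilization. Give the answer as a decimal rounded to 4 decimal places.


Compute individual utilizations (exact fractions):
  Task 1: C/T = 2/12 = 1/6 (approx. 0.1667)
  Task 2: C/T = 4/17 (approx. 0.2353)
  Task 3: C/T = 4/24 = 1/6 (approx. 0.1667)
Total utilization U = 1/6 + 4/17 + 1/6 = 29/51
Rounded to 4 decimal places: U = 0.5686
RM (Liu & Layland) bound for 3 tasks = 0.779763; compare with U = 29/51 (approx. 0.568627)
U <= bound, so schedulable by RM sufficient condition.

0.5686


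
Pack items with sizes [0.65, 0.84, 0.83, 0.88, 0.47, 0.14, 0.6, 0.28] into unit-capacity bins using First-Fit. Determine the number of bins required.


Place items sequentially using First-Fit:
  Item 0.65 -> new Bin 1
  Item 0.84 -> new Bin 2
  Item 0.83 -> new Bin 3
  Item 0.88 -> new Bin 4
  Item 0.47 -> new Bin 5
  Item 0.14 -> Bin 1 (now 0.79)
  Item 0.6 -> new Bin 6
  Item 0.28 -> Bin 5 (now 0.75)
Total bins used = 6

6


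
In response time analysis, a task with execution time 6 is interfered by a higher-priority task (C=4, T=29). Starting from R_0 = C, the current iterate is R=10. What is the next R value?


R_next = C + ceil(R_prev / T_hp) * C_hp
ceil(10 / 29) = ceil(0.3448) = 1
Interference = 1 * 4 = 4
R_next = 6 + 4 = 10
R_next = R_prev, so the iteration has converged (response time = 10).

10


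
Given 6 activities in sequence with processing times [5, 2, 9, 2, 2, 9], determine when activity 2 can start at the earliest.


Activity 2 starts after activities 1 through 1 complete.
Predecessor durations: [5]
ES = 5 = 5

5


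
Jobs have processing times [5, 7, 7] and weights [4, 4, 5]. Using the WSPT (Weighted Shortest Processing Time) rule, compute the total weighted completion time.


Compute p/w ratios and sort ascending (WSPT): [(5, 4), (7, 5), (7, 4)]
Compute weighted completion times:
  Job (p=5,w=4): C=5, w*C=4*5=20
  Job (p=7,w=5): C=12, w*C=5*12=60
  Job (p=7,w=4): C=19, w*C=4*19=76
Total weighted completion time = 156

156


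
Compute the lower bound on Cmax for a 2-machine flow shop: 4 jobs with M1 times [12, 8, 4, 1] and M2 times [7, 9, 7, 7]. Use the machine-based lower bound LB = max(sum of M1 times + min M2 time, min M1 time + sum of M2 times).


LB1 = sum(M1 times) + min(M2 times) = 25 + 7 = 32
LB2 = min(M1 times) + sum(M2 times) = 1 + 30 = 31
Lower bound = max(LB1, LB2) = max(32, 31) = 32

32


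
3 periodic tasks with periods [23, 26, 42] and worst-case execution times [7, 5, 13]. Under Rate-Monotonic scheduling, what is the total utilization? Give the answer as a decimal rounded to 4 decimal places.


Compute individual utilizations (exact fractions):
  Task 1: C/T = 7/23 (approx. 0.3043)
  Task 2: C/T = 5/26 (approx. 0.1923)
  Task 3: C/T = 13/42 (approx. 0.3095)
Total utilization U = 7/23 + 5/26 + 13/42 = 5062/6279
Rounded to 4 decimal places: U = 0.8062
RM (Liu & Layland) bound for 3 tasks = 0.779763; compare with U = 5062/6279 (approx. 0.806179)
bound < U <= 1, so the RM sufficient condition is not met (inconclusive; an exact test such as response-time analysis is needed).

0.8062


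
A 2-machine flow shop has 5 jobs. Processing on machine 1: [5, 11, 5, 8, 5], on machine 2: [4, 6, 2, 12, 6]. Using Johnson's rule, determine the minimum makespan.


Apply Johnson's rule:
  Group 1 (a <= b): [(5, 5, 6), (4, 8, 12)]
  Group 2 (a > b): [(2, 11, 6), (1, 5, 4), (3, 5, 2)]
Optimal job order: [5, 4, 2, 1, 3]
Schedule:
  Job 5: M1 done at 5, M2 done at 11
  Job 4: M1 done at 13, M2 done at 25
  Job 2: M1 done at 24, M2 done at 31
  Job 1: M1 done at 29, M2 done at 35
  Job 3: M1 done at 34, M2 done at 37
Makespan = 37

37


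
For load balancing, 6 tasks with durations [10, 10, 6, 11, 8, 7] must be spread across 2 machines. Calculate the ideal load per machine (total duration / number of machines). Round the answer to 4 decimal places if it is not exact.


Total processing time = 10 + 10 + 6 + 11 + 8 + 7 = 52
Number of machines = 2
Ideal balanced load = 52 / 2 = 26.0

26.0


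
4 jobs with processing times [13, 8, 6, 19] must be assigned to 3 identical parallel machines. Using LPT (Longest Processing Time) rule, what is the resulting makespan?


Sort jobs in decreasing order (LPT): [19, 13, 8, 6]
Assign each job to the least loaded machine:
  Machine 1: jobs [19], load = 19
  Machine 2: jobs [13], load = 13
  Machine 3: jobs [8, 6], load = 14
Makespan = max load = 19

19


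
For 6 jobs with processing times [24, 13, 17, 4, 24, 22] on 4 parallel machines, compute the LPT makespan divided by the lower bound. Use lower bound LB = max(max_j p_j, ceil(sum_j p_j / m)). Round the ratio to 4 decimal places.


LPT order: [24, 24, 22, 17, 13, 4]
Machine loads after assignment: [24, 24, 26, 30]
LPT makespan = 30
Lower bound = max(max_job, ceil(total/4)) = max(24, 26) = 26
Ratio = 30 / 26 = 1.1538

1.1538


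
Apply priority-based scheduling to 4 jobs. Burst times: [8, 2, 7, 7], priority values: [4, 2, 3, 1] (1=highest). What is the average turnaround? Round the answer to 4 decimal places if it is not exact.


Sort by priority (ascending = highest first):
Order: [(1, 7), (2, 2), (3, 7), (4, 8)]
Completion times:
  Priority 1, burst=7, C=7
  Priority 2, burst=2, C=9
  Priority 3, burst=7, C=16
  Priority 4, burst=8, C=24
Average turnaround = 56/4 = 14.0

14.0


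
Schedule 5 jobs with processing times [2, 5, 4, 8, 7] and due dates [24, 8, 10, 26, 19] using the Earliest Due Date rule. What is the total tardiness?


Sort by due date (EDD order): [(5, 8), (4, 10), (7, 19), (2, 24), (8, 26)]
Compute completion times and tardiness:
  Job 1: p=5, d=8, C=5, tardiness=max(0,5-8)=0
  Job 2: p=4, d=10, C=9, tardiness=max(0,9-10)=0
  Job 3: p=7, d=19, C=16, tardiness=max(0,16-19)=0
  Job 4: p=2, d=24, C=18, tardiness=max(0,18-24)=0
  Job 5: p=8, d=26, C=26, tardiness=max(0,26-26)=0
Total tardiness = 0

0


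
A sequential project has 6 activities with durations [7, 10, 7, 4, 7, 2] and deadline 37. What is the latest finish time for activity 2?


LF(activity 2) = deadline - sum of successor durations
Successors: activities 3 through 6 with durations [7, 4, 7, 2]
Sum of successor durations = 20
LF = 37 - 20 = 17

17


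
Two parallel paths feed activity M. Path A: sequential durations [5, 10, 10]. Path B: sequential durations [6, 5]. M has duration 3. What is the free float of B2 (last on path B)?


ES(B2) = sum of predecessors on chain B = 6
EF(B2) = ES + duration = 6 + 5 = 11
Successor of B2 is M. ES(M) = max(sum(A), sum(B)) = max(25, 11) = 25
Free float = ES(successor) - EF(current) = 25 - 11 = 14

14


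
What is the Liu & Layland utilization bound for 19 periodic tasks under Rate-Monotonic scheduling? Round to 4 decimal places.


Compute 2^(1/19) = 1.0371550444
Subtract 1: 1.0371550444 - 1 = 0.0371550444
Multiply by n: 19 * 0.0371550444 = 0.7059458436
Round to 4 dp: 0.7059

0.7059


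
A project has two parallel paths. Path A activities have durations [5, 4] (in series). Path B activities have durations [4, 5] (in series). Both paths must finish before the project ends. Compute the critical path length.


Path A total = 5 + 4 = 9
Path B total = 4 + 5 = 9
Critical path = longest path = max(9, 9) = 9

9


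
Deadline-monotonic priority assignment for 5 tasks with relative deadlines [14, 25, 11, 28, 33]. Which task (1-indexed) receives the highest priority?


Sort tasks by relative deadline (ascending):
  Task 3: deadline = 11
  Task 1: deadline = 14
  Task 2: deadline = 25
  Task 4: deadline = 28
  Task 5: deadline = 33
Priority order (highest first): [3, 1, 2, 4, 5]
Highest priority task = 3

3


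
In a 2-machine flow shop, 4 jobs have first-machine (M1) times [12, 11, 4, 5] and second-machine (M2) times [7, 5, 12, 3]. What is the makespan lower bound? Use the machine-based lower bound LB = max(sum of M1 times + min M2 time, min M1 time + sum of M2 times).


LB1 = sum(M1 times) + min(M2 times) = 32 + 3 = 35
LB2 = min(M1 times) + sum(M2 times) = 4 + 27 = 31
Lower bound = max(LB1, LB2) = max(35, 31) = 35

35


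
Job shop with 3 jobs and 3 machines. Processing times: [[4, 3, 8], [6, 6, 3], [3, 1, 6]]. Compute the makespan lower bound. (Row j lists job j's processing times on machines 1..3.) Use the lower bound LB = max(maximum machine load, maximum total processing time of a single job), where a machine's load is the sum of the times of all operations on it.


Machine loads:
  Machine 1: 4 + 6 + 3 = 13
  Machine 2: 3 + 6 + 1 = 10
  Machine 3: 8 + 3 + 6 = 17
Max machine load = 17
Job totals:
  Job 1: 15
  Job 2: 15
  Job 3: 10
Max job total = 15
Lower bound = max(17, 15) = 17

17


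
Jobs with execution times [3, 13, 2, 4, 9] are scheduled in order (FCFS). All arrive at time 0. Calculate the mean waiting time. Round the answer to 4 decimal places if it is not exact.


FCFS order (as given): [3, 13, 2, 4, 9]
Waiting times:
  Job 1: wait = 0
  Job 2: wait = 3
  Job 3: wait = 16
  Job 4: wait = 18
  Job 5: wait = 22
Sum of waiting times = 59
Average waiting time = 59/5 = 11.8

11.8


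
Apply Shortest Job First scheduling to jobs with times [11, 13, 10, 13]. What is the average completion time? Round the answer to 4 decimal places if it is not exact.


SJF order (ascending): [10, 11, 13, 13]
Completion times:
  Job 1: burst=10, C=10
  Job 2: burst=11, C=21
  Job 3: burst=13, C=34
  Job 4: burst=13, C=47
Average completion = 112/4 = 28.0

28.0


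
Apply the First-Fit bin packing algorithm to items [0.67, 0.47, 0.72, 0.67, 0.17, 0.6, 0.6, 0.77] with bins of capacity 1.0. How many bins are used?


Place items sequentially using First-Fit:
  Item 0.67 -> new Bin 1
  Item 0.47 -> new Bin 2
  Item 0.72 -> new Bin 3
  Item 0.67 -> new Bin 4
  Item 0.17 -> Bin 1 (now 0.84)
  Item 0.6 -> new Bin 5
  Item 0.6 -> new Bin 6
  Item 0.77 -> new Bin 7
Total bins used = 7

7


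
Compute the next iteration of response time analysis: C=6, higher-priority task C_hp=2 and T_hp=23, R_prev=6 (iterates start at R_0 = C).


R_next = C + ceil(R_prev / T_hp) * C_hp
ceil(6 / 23) = ceil(0.2609) = 1
Interference = 1 * 2 = 2
R_next = 6 + 2 = 8

8


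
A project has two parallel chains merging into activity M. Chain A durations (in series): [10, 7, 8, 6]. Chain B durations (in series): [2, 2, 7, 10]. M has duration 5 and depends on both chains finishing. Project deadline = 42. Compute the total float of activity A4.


Forward pass: ES(A4) = sum of predecessors on chain A = 25
EF = ES + duration = 25 + 6 = 31
Backward pass: LF(M) = deadline = 42; LS(M) = 42 - 5 = 37
LF(A4) = LS(M) - sum(successors on chain A) = 37 - 0 = 37
LS = LF - duration = 37 - 6 = 31
Total float = LS - ES = 31 - 25 = 6

6


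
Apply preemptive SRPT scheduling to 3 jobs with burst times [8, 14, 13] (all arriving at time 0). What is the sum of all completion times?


Since all jobs arrive at t=0, SRPT equals SPT ordering.
SPT order: [8, 13, 14]
Completion times:
  Job 1: p=8, C=8
  Job 2: p=13, C=21
  Job 3: p=14, C=35
Total completion time = 8 + 21 + 35 = 64

64


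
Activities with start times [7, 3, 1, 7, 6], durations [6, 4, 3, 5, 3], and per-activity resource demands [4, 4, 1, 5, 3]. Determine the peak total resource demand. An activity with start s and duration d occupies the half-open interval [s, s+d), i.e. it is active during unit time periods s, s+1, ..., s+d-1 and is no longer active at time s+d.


Each activity i is active on [start_i, start_i + duration_i).
Compute total resource usage per time slot:
  t=0: active resources = [], total = 0
  t=1: active resources = [1], total = 1
  t=2: active resources = [1], total = 1
  t=3: active resources = [4, 1], total = 5
  t=4: active resources = [4], total = 4
  t=5: active resources = [4], total = 4
  t=6: active resources = [4, 3], total = 7
  t=7: active resources = [4, 5, 3], total = 12
  t=8: active resources = [4, 5, 3], total = 12
  t=9: active resources = [4, 5], total = 9
  t=10: active resources = [4, 5], total = 9
  t=11: active resources = [4, 5], total = 9
  t=12: active resources = [4], total = 4
Peak resource demand = 12

12


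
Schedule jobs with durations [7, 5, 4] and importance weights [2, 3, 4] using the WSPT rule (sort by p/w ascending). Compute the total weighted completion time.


Compute p/w ratios and sort ascending (WSPT): [(4, 4), (5, 3), (7, 2)]
Compute weighted completion times:
  Job (p=4,w=4): C=4, w*C=4*4=16
  Job (p=5,w=3): C=9, w*C=3*9=27
  Job (p=7,w=2): C=16, w*C=2*16=32
Total weighted completion time = 75

75


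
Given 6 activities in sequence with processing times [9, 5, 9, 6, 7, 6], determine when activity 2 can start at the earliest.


Activity 2 starts after activities 1 through 1 complete.
Predecessor durations: [9]
ES = 9 = 9

9


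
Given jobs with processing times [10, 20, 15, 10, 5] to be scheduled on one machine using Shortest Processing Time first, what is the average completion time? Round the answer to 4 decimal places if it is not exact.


Sort jobs by processing time (SPT order): [5, 10, 10, 15, 20]
Compute completion times sequentially:
  Job 1: processing = 5, completes at 5
  Job 2: processing = 10, completes at 15
  Job 3: processing = 10, completes at 25
  Job 4: processing = 15, completes at 40
  Job 5: processing = 20, completes at 60
Sum of completion times = 145
Average completion time = 145/5 = 29.0

29.0


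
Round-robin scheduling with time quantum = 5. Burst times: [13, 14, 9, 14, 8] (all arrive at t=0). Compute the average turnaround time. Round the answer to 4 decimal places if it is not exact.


Time quantum = 5
Execution trace:
  J1 runs 5 units, time = 5
  J2 runs 5 units, time = 10
  J3 runs 5 units, time = 15
  J4 runs 5 units, time = 20
  J5 runs 5 units, time = 25
  J1 runs 5 units, time = 30
  J2 runs 5 units, time = 35
  J3 runs 4 units, time = 39
  J4 runs 5 units, time = 44
  J5 runs 3 units, time = 47
  J1 runs 3 units, time = 50
  J2 runs 4 units, time = 54
  J4 runs 4 units, time = 58
Finish times: [50, 54, 39, 58, 47]
Average turnaround = 248/5 = 49.6

49.6


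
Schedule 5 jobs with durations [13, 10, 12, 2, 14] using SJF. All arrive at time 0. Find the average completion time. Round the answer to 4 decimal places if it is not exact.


SJF order (ascending): [2, 10, 12, 13, 14]
Completion times:
  Job 1: burst=2, C=2
  Job 2: burst=10, C=12
  Job 3: burst=12, C=24
  Job 4: burst=13, C=37
  Job 5: burst=14, C=51
Average completion = 126/5 = 25.2

25.2


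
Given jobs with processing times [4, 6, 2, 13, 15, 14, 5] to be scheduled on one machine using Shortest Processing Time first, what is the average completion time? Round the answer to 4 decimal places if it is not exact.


Sort jobs by processing time (SPT order): [2, 4, 5, 6, 13, 14, 15]
Compute completion times sequentially:
  Job 1: processing = 2, completes at 2
  Job 2: processing = 4, completes at 6
  Job 3: processing = 5, completes at 11
  Job 4: processing = 6, completes at 17
  Job 5: processing = 13, completes at 30
  Job 6: processing = 14, completes at 44
  Job 7: processing = 15, completes at 59
Sum of completion times = 169
Average completion time = 169/7 = 24.1429

24.1429


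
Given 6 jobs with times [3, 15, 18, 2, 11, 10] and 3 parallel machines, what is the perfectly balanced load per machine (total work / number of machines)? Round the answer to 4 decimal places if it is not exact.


Total processing time = 3 + 15 + 18 + 2 + 11 + 10 = 59
Number of machines = 3
Ideal balanced load = 59 / 3 = 19.6667

19.6667


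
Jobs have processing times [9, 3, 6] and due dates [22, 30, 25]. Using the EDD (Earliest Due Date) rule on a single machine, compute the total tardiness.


Sort by due date (EDD order): [(9, 22), (6, 25), (3, 30)]
Compute completion times and tardiness:
  Job 1: p=9, d=22, C=9, tardiness=max(0,9-22)=0
  Job 2: p=6, d=25, C=15, tardiness=max(0,15-25)=0
  Job 3: p=3, d=30, C=18, tardiness=max(0,18-30)=0
Total tardiness = 0

0


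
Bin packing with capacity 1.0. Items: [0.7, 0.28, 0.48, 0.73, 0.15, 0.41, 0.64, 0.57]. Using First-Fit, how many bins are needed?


Place items sequentially using First-Fit:
  Item 0.7 -> new Bin 1
  Item 0.28 -> Bin 1 (now 0.98)
  Item 0.48 -> new Bin 2
  Item 0.73 -> new Bin 3
  Item 0.15 -> Bin 2 (now 0.63)
  Item 0.41 -> new Bin 4
  Item 0.64 -> new Bin 5
  Item 0.57 -> Bin 4 (now 0.98)
Total bins used = 5

5


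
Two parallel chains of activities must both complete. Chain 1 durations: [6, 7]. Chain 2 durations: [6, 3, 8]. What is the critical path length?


Path A total = 6 + 7 = 13
Path B total = 6 + 3 + 8 = 17
Critical path = longest path = max(13, 17) = 17

17


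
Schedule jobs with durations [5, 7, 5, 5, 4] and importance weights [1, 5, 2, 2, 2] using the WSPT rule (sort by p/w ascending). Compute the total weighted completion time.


Compute p/w ratios and sort ascending (WSPT): [(7, 5), (4, 2), (5, 2), (5, 2), (5, 1)]
Compute weighted completion times:
  Job (p=7,w=5): C=7, w*C=5*7=35
  Job (p=4,w=2): C=11, w*C=2*11=22
  Job (p=5,w=2): C=16, w*C=2*16=32
  Job (p=5,w=2): C=21, w*C=2*21=42
  Job (p=5,w=1): C=26, w*C=1*26=26
Total weighted completion time = 157

157


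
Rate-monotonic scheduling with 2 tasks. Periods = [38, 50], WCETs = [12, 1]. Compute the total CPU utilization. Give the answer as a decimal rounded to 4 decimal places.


Compute individual utilizations (exact fractions):
  Task 1: C/T = 12/38 = 6/19 (approx. 0.3158)
  Task 2: C/T = 1/50 (approx. 0.02)
Total utilization U = 6/19 + 1/50 = 319/950
Rounded to 4 decimal places: U = 0.3358
RM (Liu & Layland) bound for 2 tasks = 0.828427; compare with U = 319/950 (approx. 0.335789)
U <= bound, so schedulable by RM sufficient condition.

0.3358


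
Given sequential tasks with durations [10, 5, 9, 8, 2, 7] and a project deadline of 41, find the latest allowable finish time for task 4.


LF(activity 4) = deadline - sum of successor durations
Successors: activities 5 through 6 with durations [2, 7]
Sum of successor durations = 9
LF = 41 - 9 = 32

32


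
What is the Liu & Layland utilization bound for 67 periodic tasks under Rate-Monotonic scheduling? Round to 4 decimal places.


Compute 2^(1/67) = 1.0103991798
Subtract 1: 1.0103991798 - 1 = 0.0103991798
Multiply by n: 67 * 0.0103991798 = 0.6967450466
Round to 4 dp: 0.6967

0.6967


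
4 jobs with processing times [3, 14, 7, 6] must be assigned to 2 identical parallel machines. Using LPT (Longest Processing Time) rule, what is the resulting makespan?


Sort jobs in decreasing order (LPT): [14, 7, 6, 3]
Assign each job to the least loaded machine:
  Machine 1: jobs [14], load = 14
  Machine 2: jobs [7, 6, 3], load = 16
Makespan = max load = 16

16


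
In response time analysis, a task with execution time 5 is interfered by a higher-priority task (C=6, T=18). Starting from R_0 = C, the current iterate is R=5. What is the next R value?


R_next = C + ceil(R_prev / T_hp) * C_hp
ceil(5 / 18) = ceil(0.2778) = 1
Interference = 1 * 6 = 6
R_next = 5 + 6 = 11

11


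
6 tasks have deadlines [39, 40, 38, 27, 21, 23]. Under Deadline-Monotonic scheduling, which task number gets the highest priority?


Sort tasks by relative deadline (ascending):
  Task 5: deadline = 21
  Task 6: deadline = 23
  Task 4: deadline = 27
  Task 3: deadline = 38
  Task 1: deadline = 39
  Task 2: deadline = 40
Priority order (highest first): [5, 6, 4, 3, 1, 2]
Highest priority task = 5

5


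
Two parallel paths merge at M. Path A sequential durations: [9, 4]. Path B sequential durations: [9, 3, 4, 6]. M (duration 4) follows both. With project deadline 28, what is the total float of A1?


Forward pass: ES(A1) = sum of predecessors on chain A = 0
EF = ES + duration = 0 + 9 = 9
Backward pass: LF(M) = deadline = 28; LS(M) = 28 - 4 = 24
LF(A1) = LS(M) - sum(successors on chain A) = 24 - 4 = 20
LS = LF - duration = 20 - 9 = 11
Total float = LS - ES = 11 - 0 = 11

11


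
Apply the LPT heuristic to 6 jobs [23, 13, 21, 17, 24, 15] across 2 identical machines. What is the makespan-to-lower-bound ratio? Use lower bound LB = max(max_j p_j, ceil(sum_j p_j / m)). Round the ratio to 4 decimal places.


LPT order: [24, 23, 21, 17, 15, 13]
Machine loads after assignment: [56, 57]
LPT makespan = 57
Lower bound = max(max_job, ceil(total/2)) = max(24, 57) = 57
Ratio = 57 / 57 = 1.0

1.0


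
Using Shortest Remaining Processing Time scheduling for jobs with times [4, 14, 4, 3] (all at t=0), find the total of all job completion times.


Since all jobs arrive at t=0, SRPT equals SPT ordering.
SPT order: [3, 4, 4, 14]
Completion times:
  Job 1: p=3, C=3
  Job 2: p=4, C=7
  Job 3: p=4, C=11
  Job 4: p=14, C=25
Total completion time = 3 + 7 + 11 + 25 = 46

46


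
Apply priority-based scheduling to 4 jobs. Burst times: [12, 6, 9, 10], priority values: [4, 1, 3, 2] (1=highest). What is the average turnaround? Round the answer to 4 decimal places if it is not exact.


Sort by priority (ascending = highest first):
Order: [(1, 6), (2, 10), (3, 9), (4, 12)]
Completion times:
  Priority 1, burst=6, C=6
  Priority 2, burst=10, C=16
  Priority 3, burst=9, C=25
  Priority 4, burst=12, C=37
Average turnaround = 84/4 = 21.0

21.0


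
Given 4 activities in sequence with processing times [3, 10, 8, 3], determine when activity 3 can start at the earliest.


Activity 3 starts after activities 1 through 2 complete.
Predecessor durations: [3, 10]
ES = 3 + 10 = 13

13


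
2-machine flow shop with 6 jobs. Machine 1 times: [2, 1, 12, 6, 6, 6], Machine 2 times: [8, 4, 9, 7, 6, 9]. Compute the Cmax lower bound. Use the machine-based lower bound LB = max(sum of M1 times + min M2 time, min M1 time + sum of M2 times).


LB1 = sum(M1 times) + min(M2 times) = 33 + 4 = 37
LB2 = min(M1 times) + sum(M2 times) = 1 + 43 = 44
Lower bound = max(LB1, LB2) = max(37, 44) = 44

44


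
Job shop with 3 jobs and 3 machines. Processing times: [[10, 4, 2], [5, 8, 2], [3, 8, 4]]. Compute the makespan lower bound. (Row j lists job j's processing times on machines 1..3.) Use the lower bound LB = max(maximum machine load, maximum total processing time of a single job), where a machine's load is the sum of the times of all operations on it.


Machine loads:
  Machine 1: 10 + 5 + 3 = 18
  Machine 2: 4 + 8 + 8 = 20
  Machine 3: 2 + 2 + 4 = 8
Max machine load = 20
Job totals:
  Job 1: 16
  Job 2: 15
  Job 3: 15
Max job total = 16
Lower bound = max(20, 16) = 20

20


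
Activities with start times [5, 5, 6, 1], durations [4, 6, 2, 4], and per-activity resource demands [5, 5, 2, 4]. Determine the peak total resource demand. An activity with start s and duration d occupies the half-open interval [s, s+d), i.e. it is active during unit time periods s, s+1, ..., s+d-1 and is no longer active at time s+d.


Each activity i is active on [start_i, start_i + duration_i).
Compute total resource usage per time slot:
  t=0: active resources = [], total = 0
  t=1: active resources = [4], total = 4
  t=2: active resources = [4], total = 4
  t=3: active resources = [4], total = 4
  t=4: active resources = [4], total = 4
  t=5: active resources = [5, 5], total = 10
  t=6: active resources = [5, 5, 2], total = 12
  t=7: active resources = [5, 5, 2], total = 12
  t=8: active resources = [5, 5], total = 10
  t=9: active resources = [5], total = 5
  t=10: active resources = [5], total = 5
Peak resource demand = 12

12


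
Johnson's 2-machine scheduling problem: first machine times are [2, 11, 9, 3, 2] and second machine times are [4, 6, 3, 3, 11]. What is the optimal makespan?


Apply Johnson's rule:
  Group 1 (a <= b): [(1, 2, 4), (5, 2, 11), (4, 3, 3)]
  Group 2 (a > b): [(2, 11, 6), (3, 9, 3)]
Optimal job order: [1, 5, 4, 2, 3]
Schedule:
  Job 1: M1 done at 2, M2 done at 6
  Job 5: M1 done at 4, M2 done at 17
  Job 4: M1 done at 7, M2 done at 20
  Job 2: M1 done at 18, M2 done at 26
  Job 3: M1 done at 27, M2 done at 30
Makespan = 30

30


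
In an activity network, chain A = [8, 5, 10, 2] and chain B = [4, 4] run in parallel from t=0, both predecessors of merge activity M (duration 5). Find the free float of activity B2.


ES(B2) = sum of predecessors on chain B = 4
EF(B2) = ES + duration = 4 + 4 = 8
Successor of B2 is M. ES(M) = max(sum(A), sum(B)) = max(25, 8) = 25
Free float = ES(successor) - EF(current) = 25 - 8 = 17

17


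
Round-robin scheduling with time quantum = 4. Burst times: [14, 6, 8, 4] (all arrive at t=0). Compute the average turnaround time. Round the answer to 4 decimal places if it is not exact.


Time quantum = 4
Execution trace:
  J1 runs 4 units, time = 4
  J2 runs 4 units, time = 8
  J3 runs 4 units, time = 12
  J4 runs 4 units, time = 16
  J1 runs 4 units, time = 20
  J2 runs 2 units, time = 22
  J3 runs 4 units, time = 26
  J1 runs 4 units, time = 30
  J1 runs 2 units, time = 32
Finish times: [32, 22, 26, 16]
Average turnaround = 96/4 = 24.0

24.0


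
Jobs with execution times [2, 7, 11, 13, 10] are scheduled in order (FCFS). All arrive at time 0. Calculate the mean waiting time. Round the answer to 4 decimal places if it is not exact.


FCFS order (as given): [2, 7, 11, 13, 10]
Waiting times:
  Job 1: wait = 0
  Job 2: wait = 2
  Job 3: wait = 9
  Job 4: wait = 20
  Job 5: wait = 33
Sum of waiting times = 64
Average waiting time = 64/5 = 12.8

12.8


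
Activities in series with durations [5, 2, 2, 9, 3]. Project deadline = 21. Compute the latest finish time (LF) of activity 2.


LF(activity 2) = deadline - sum of successor durations
Successors: activities 3 through 5 with durations [2, 9, 3]
Sum of successor durations = 14
LF = 21 - 14 = 7

7
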